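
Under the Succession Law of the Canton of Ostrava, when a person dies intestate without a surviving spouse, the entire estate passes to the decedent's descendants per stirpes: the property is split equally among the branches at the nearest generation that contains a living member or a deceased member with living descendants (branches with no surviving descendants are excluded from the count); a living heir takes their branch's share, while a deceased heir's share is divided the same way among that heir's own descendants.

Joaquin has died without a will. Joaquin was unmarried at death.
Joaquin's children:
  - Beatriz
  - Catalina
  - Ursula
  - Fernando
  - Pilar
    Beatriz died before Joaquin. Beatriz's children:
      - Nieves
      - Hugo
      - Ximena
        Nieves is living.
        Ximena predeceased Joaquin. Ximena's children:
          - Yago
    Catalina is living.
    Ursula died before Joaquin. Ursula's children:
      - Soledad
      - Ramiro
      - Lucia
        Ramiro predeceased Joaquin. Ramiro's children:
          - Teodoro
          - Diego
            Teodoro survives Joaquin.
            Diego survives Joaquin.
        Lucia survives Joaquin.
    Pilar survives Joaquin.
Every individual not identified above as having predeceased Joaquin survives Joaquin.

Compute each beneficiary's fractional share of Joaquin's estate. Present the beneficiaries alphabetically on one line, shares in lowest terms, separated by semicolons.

Catalina 1/5; Diego 1/30; Fernando 1/5; Hugo 1/15; Lucia 1/15; Nieves 1/15; Pilar 1/5; Soledad 1/15; Teodoro 1/30; Yago 1/15

There is no surviving spouse, so the entire estate passes to Joaquin's descendants per stirpes.
The estate is divided into 5 equal shares of 1/5 among Beatriz, Catalina, Ursula, Fernando, Pilar.
Beatriz predeceased; the 1/5 allotted to Beatriz's branch passes to Beatriz's issue by representation.
The 1/5 is divided into 3 equal shares of 1/15 among Nieves, Hugo, Ximena.
Nieves is living and takes 1/15.
Hugo is living and takes 1/15.
Ximena predeceased; the 1/15 allotted to Ximena's branch passes to Ximena's issue by representation.
Yago is the sole taker at this level and receives the full 1/15.
Catalina is living and takes 1/5.
Ursula predeceased; the 1/5 allotted to Ursula's branch passes to Ursula's issue by representation.
The 1/5 is divided into 3 equal shares of 1/15 among Soledad, Ramiro, Lucia.
Soledad is living and takes 1/15.
Ramiro predeceased; the 1/15 allotted to Ramiro's branch passes to Ramiro's issue by representation.
The 1/15 is divided into 2 equal shares of 1/30 among Teodoro, Diego.
Teodoro is living and takes 1/30.
Diego is living and takes 1/30.
Lucia is living and takes 1/15.
Fernando is living and takes 1/5.
Pilar is living and takes 1/5.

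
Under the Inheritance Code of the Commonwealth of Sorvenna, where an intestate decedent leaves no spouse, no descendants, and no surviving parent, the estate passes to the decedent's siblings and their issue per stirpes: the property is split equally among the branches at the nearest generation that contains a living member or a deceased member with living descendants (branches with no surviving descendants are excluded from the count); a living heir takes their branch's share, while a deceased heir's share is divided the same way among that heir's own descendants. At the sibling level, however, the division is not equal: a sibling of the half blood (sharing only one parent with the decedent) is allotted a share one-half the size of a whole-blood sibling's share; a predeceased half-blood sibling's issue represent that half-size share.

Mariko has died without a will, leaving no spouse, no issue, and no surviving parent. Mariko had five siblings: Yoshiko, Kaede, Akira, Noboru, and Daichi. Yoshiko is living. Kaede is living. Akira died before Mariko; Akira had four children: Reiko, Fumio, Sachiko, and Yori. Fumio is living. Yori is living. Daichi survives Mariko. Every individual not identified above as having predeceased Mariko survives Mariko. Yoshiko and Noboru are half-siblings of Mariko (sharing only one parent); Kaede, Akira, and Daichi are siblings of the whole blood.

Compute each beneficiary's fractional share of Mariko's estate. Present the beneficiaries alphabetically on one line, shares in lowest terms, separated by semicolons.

Daichi 1/4; Fumio 1/16; Kaede 1/4; Noboru 1/8; Reiko 1/16; Sachiko 1/16; Yori 1/16; Yoshiko 1/8

No spouse, descendants, or parent survives, so the estate passes to Mariko's siblings per stirpes.
Half-blood siblings count for one-half the weight of whole-blood siblings at the initial division.
Dividing 1 in proportion to weights (total weight 4): Yoshiko (weight 1/2) → 1/8; Kaede (weight 1) → 1/4; Akira (weight 1) → 1/4; Noboru (weight 1/2) → 1/8; Daichi (weight 1) → 1/4.
Yoshiko is living and takes 1/8.
Kaede is living and takes 1/4.
Akira predeceased; the 1/4 allotted to Akira's branch passes to Akira's issue by representation.
The 1/4 is divided into 4 equal shares of 1/16 among Reiko, Fumio, Sachiko, Yori.
Reiko is living and takes 1/16.
Fumio is living and takes 1/16.
Sachiko is living and takes 1/16.
Yori is living and takes 1/16.
Noboru is living and takes 1/8.
Daichi is living and takes 1/4.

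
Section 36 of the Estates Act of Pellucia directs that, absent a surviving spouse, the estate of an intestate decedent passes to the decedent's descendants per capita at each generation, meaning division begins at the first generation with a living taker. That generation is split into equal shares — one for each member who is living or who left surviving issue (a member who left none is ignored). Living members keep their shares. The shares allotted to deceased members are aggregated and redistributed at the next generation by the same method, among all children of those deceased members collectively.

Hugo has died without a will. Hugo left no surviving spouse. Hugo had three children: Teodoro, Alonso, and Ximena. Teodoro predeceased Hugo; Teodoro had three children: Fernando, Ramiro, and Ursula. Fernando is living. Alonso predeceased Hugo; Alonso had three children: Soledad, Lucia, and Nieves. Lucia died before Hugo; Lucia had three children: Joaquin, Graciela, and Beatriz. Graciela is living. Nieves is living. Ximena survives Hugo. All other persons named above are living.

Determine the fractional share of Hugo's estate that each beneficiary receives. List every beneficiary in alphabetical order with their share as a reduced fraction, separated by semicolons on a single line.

Beatriz 1/27; Fernando 1/9; Graciela 1/27; Joaquin 1/27; Nieves 1/9; Ramiro 1/9; Soledad 1/9; Ursula 1/9; Ximena 1/3

There is no surviving spouse, so the entire estate passes to Hugo's descendants per capita at each generation.
At generation 1 (Teodoro, Alonso, Ximena) there are 3 shares of (1)/3 = 1/3 each.
Living: Ximena — each takes 1/3.
Deceased: Teodoro and Alonso. Their combined 2/3 is pooled and carried to generation 2.
At generation 2 (Fernando, Ramiro, Ursula, Soledad, Lucia, Nieves) there are 6 shares of (2/3)/6 = 1/9 each.
Living: Fernando, Ramiro, Ursula, Soledad, and Nieves — each takes 1/9.
Deceased: Lucia. That 1/9 share is carried to generation 3.
At generation 3 (Joaquin, Graciela, Beatriz) there are 3 shares of (1/9)/3 = 1/27 each.
Living: Joaquin, Graciela, and Beatriz — each takes 1/27.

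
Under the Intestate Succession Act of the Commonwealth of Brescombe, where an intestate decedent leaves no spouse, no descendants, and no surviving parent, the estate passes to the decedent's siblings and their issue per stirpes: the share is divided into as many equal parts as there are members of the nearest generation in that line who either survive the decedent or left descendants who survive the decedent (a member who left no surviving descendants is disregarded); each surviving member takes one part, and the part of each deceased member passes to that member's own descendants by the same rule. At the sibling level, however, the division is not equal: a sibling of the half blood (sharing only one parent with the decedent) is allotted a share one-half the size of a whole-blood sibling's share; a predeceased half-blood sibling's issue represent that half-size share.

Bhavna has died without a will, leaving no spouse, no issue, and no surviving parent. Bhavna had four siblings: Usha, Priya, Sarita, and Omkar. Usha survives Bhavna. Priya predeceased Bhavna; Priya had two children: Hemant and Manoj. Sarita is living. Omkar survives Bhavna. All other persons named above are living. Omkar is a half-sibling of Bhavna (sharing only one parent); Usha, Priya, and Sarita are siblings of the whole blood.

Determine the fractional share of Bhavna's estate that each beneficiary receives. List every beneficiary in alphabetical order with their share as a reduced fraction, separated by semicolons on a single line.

Hemant 1/7; Manoj 1/7; Omkar 1/7; Sarita 2/7; Usha 2/7

No spouse, descendants, or parent survives, so the estate passes to Bhavna's siblings per stirpes.
Half-blood siblings count for one-half the weight of whole-blood siblings at the initial division.
Dividing 1 in proportion to weights (total weight 7/2): Usha (weight 1) → 2/7; Priya (weight 1) → 2/7; Sarita (weight 1) → 2/7; Omkar (weight 1/2) → 1/7.
Usha is living and takes 2/7.
Priya predeceased; the 2/7 allotted to Priya's branch passes to Priya's issue by representation.
The 2/7 is divided into 2 equal shares of 1/7 among Hemant, Manoj.
Hemant is living and takes 1/7.
Manoj is living and takes 1/7.
Sarita is living and takes 2/7.
Omkar is living and takes 1/7.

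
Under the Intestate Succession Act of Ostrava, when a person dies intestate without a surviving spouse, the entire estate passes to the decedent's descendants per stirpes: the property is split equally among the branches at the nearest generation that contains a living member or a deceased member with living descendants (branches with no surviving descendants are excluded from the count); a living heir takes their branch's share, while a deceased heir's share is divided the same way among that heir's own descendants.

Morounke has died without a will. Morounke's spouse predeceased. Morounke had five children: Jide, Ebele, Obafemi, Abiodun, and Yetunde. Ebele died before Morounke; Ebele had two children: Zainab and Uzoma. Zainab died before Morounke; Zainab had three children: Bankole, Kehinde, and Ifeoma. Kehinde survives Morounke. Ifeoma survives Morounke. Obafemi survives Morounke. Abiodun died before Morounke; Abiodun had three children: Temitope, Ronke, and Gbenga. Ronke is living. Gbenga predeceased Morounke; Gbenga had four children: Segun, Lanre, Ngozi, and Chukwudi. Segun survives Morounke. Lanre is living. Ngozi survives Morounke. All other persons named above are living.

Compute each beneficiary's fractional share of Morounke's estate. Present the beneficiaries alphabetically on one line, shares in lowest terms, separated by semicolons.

There is no surviving spouse, so the entire estate passes to Morounke's descendants per stirpes.
The estate is divided into 5 equal shares of 1/5 among Jide, Ebele, Obafemi, Abiodun, Yetunde.
Jide is living and takes 1/5.
Ebele predeceased; the 1/5 allotted to Ebele's branch passes to Ebele's issue by representation.
The 1/5 is divided into 2 equal shares of 1/10 among Zainab, Uzoma.
Zainab predeceased; the 1/10 allotted to Zainab's branch passes to Zainab's issue by representation.
The 1/10 is divided into 3 equal shares of 1/30 among Bankole, Kehinde, Ifeoma.
Bankole is living and takes 1/30.
Kehinde is living and takes 1/30.
Ifeoma is living and takes 1/30.
Uzoma is living and takes 1/10.
Obafemi is living and takes 1/5.
Abiodun predeceased; the 1/5 allotted to Abiodun's branch passes to Abiodun's issue by representation.
The 1/5 is divided into 3 equal shares of 1/15 among Temitope, Ronke, Gbenga.
Temitope is living and takes 1/15.
Ronke is living and takes 1/15.
Gbenga predeceased; the 1/15 allotted to Gbenga's branch passes to Gbenga's issue by representation.
The 1/15 is divided into 4 equal shares of 1/60 among Segun, Lanre, Ngozi, Chukwudi.
Segun is living and takes 1/60.
Lanre is living and takes 1/60.
Ngozi is living and takes 1/60.
Chukwudi is living and takes 1/60.
Yetunde is living and takes 1/5.

Bankole 1/30; Chukwudi 1/60; Ifeoma 1/30; Jide 1/5; Kehinde 1/30; Lanre 1/60; Ngozi 1/60; Obafemi 1/5; Ronke 1/15; Segun 1/60; Temitope 1/15; Uzoma 1/10; Yetunde 1/5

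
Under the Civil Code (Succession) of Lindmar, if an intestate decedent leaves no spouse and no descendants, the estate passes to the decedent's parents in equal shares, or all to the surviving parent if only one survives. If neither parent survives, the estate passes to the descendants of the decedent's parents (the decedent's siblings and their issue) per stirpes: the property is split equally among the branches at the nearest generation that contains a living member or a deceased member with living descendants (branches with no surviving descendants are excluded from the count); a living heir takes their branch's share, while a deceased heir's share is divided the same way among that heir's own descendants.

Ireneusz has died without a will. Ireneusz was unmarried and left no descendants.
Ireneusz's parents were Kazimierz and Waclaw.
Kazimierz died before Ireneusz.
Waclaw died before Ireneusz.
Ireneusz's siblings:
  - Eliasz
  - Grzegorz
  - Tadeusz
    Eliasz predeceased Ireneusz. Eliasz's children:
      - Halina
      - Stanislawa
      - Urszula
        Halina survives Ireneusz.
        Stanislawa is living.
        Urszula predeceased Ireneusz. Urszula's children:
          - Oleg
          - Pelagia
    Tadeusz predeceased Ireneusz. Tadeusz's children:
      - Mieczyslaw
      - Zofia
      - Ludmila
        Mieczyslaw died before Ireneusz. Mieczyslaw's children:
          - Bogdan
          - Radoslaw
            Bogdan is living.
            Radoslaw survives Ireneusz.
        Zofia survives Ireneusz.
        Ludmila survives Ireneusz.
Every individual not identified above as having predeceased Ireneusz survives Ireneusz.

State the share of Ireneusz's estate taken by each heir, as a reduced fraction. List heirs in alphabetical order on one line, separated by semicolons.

Neither parent survives and there are no descendants, so the estate passes to Ireneusz's siblings and their issue per stirpes.
The estate is divided into 3 equal shares of 1/3 among Eliasz, Grzegorz, Tadeusz.
Eliasz predeceased; the 1/3 allotted to Eliasz's branch passes to Eliasz's issue by representation.
The 1/3 is divided into 3 equal shares of 1/9 among Halina, Stanislawa, Urszula.
Halina is living and takes 1/9.
Stanislawa is living and takes 1/9.
Urszula predeceased; the 1/9 allotted to Urszula's branch passes to Urszula's issue by representation.
The 1/9 is divided into 2 equal shares of 1/18 among Oleg, Pelagia.
Oleg is living and takes 1/18.
Pelagia is living and takes 1/18.
Grzegorz is living and takes 1/3.
Tadeusz predeceased; the 1/3 allotted to Tadeusz's branch passes to Tadeusz's issue by representation.
The 1/3 is divided into 3 equal shares of 1/9 among Mieczyslaw, Zofia, Ludmila.
Mieczyslaw predeceased; the 1/9 allotted to Mieczyslaw's branch passes to Mieczyslaw's issue by representation.
The 1/9 is divided into 2 equal shares of 1/18 among Bogdan, Radoslaw.
Bogdan is living and takes 1/18.
Radoslaw is living and takes 1/18.
Zofia is living and takes 1/9.
Ludmila is living and takes 1/9.

Bogdan 1/18; Grzegorz 1/3; Halina 1/9; Ludmila 1/9; Oleg 1/18; Pelagia 1/18; Radoslaw 1/18; Stanislawa 1/9; Zofia 1/9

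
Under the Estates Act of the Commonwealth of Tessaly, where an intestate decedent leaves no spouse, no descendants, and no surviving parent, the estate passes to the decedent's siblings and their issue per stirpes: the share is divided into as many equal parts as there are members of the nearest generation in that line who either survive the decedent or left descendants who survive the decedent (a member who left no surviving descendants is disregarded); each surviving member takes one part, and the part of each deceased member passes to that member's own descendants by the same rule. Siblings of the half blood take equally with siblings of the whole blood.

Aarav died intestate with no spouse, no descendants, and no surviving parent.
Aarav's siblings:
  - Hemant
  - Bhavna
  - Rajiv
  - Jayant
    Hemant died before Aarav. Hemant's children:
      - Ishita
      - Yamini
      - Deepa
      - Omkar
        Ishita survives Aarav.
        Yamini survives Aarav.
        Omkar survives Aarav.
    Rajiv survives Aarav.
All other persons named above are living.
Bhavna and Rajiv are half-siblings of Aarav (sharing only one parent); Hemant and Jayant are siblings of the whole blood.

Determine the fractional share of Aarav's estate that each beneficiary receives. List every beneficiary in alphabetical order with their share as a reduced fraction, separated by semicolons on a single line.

Bhavna 1/4; Deepa 1/16; Ishita 1/16; Jayant 1/4; Omkar 1/16; Rajiv 1/4; Yamini 1/16

No spouse, descendants, or parent survives, so the estate passes to Aarav's siblings per stirpes.
Half-blood and whole-blood siblings take equally under the stated rule.
The estate is divided into 4 equal shares of 1/4 among Hemant, Bhavna, Rajiv, Jayant.
Hemant predeceased; the 1/4 allotted to Hemant's branch passes to Hemant's issue by representation.
The 1/4 is divided into 4 equal shares of 1/16 among Ishita, Yamini, Deepa, Omkar.
Ishita is living and takes 1/16.
Yamini is living and takes 1/16.
Deepa is living and takes 1/16.
Omkar is living and takes 1/16.
Bhavna is living and takes 1/4.
Rajiv is living and takes 1/4.
Jayant is living and takes 1/4.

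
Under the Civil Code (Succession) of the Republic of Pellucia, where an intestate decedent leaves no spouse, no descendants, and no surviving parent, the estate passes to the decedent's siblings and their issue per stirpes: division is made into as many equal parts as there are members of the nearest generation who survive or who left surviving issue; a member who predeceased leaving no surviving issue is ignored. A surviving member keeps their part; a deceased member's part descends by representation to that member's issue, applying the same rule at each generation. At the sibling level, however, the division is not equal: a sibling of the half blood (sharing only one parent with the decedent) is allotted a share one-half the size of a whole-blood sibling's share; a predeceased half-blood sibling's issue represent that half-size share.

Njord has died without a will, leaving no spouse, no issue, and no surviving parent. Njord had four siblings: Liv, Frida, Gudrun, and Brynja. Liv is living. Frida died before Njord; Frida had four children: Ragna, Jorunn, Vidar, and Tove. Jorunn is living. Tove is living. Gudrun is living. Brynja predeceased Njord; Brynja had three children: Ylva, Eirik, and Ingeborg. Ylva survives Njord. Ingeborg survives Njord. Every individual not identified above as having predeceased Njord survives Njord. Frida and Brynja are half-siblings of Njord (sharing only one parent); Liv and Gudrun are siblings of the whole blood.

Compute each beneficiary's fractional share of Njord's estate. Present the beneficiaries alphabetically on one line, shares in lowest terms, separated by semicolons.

Eirik 1/18; Gudrun 1/3; Ingeborg 1/18; Jorunn 1/24; Liv 1/3; Ragna 1/24; Tove 1/24; Vidar 1/24; Ylva 1/18

No spouse, descendants, or parent survives, so the estate passes to Njord's siblings per stirpes.
Half-blood siblings count for one-half the weight of whole-blood siblings at the initial division.
Dividing 1 in proportion to weights (total weight 3): Liv (weight 1) → 1/3; Frida (weight 1/2) → 1/6; Gudrun (weight 1) → 1/3; Brynja (weight 1/2) → 1/6.
Liv is living and takes 1/3.
Frida predeceased; the 1/6 allotted to Frida's branch passes to Frida's issue by representation.
The 1/6 is divided into 4 equal shares of 1/24 among Ragna, Jorunn, Vidar, Tove.
Ragna is living and takes 1/24.
Jorunn is living and takes 1/24.
Vidar is living and takes 1/24.
Tove is living and takes 1/24.
Gudrun is living and takes 1/3.
Brynja predeceased; the 1/6 allotted to Brynja's branch passes to Brynja's issue by representation.
The 1/6 is divided into 3 equal shares of 1/18 among Ylva, Eirik, Ingeborg.
Ylva is living and takes 1/18.
Eirik is living and takes 1/18.
Ingeborg is living and takes 1/18.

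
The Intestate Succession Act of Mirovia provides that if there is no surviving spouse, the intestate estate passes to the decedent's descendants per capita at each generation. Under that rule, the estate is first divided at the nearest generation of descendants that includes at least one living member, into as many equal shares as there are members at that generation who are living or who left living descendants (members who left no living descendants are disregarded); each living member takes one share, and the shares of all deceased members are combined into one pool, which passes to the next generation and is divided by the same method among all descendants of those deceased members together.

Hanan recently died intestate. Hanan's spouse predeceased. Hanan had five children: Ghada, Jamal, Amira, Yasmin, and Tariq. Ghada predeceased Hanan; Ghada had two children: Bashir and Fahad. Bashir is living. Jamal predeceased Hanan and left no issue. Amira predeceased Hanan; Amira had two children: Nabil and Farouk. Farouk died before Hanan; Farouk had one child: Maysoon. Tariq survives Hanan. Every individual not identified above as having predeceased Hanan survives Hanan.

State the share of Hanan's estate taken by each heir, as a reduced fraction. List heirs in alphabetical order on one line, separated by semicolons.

Bashir 1/8; Fahad 1/8; Maysoon 1/8; Nabil 1/8; Tariq 1/4; Yasmin 1/4

There is no surviving spouse, so the entire estate passes to Hanan's descendants per capita at each generation.
At generation 1 (Ghada, Amira, Yasmin, Tariq) there are 4 shares of (1)/4 = 1/4 each.
Living: Yasmin and Tariq — each takes 1/4.
Deceased: Ghada and Amira. Their combined 1/2 is pooled and carried to generation 2.
At generation 2 (Bashir, Fahad, Nabil, Farouk) there are 4 shares of (1/2)/4 = 1/8 each.
Living: Bashir, Fahad, and Nabil — each takes 1/8.
Deceased: Farouk. That 1/8 share is carried to generation 3.
At generation 3 (Maysoon) there are 1 shares of (1/8)/1 = 1/8 each.
Living: Maysoon — each takes 1/8.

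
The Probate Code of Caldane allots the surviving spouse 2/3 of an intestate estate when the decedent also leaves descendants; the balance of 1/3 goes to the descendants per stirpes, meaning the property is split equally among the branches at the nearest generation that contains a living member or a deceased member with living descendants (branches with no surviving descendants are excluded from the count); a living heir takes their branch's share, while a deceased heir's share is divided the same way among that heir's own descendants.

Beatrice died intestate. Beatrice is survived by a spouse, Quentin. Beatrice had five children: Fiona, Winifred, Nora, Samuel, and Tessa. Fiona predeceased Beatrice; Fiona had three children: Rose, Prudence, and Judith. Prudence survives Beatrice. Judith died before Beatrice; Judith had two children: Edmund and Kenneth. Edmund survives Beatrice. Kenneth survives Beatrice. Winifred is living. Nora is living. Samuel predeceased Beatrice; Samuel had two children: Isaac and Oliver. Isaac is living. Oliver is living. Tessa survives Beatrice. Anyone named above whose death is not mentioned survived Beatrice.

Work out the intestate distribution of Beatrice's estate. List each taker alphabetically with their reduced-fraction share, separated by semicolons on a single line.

Quentin, as surviving spouse, takes 2/3.
The remaining 1/3 passes to Beatrice's descendants per stirpes.
The 1/3 is divided into 5 equal shares of 1/15 among Fiona, Winifred, Nora, Samuel, Tessa.
Fiona predeceased; the 1/15 allotted to Fiona's branch passes to Fiona's issue by representation.
The 1/15 is divided into 3 equal shares of 1/45 among Rose, Prudence, Judith.
Rose is living and takes 1/45.
Prudence is living and takes 1/45.
Judith predeceased; the 1/45 allotted to Judith's branch passes to Judith's issue by representation.
The 1/45 is divided into 2 equal shares of 1/90 among Edmund, Kenneth.
Edmund is living and takes 1/90.
Kenneth is living and takes 1/90.
Winifred is living and takes 1/15.
Nora is living and takes 1/15.
Samuel predeceased; the 1/15 allotted to Samuel's branch passes to Samuel's issue by representation.
The 1/15 is divided into 2 equal shares of 1/30 among Isaac, Oliver.
Isaac is living and takes 1/30.
Oliver is living and takes 1/30.
Tessa is living and takes 1/15.

Edmund 1/90; Isaac 1/30; Kenneth 1/90; Nora 1/15; Oliver 1/30; Prudence 1/45; Quentin 2/3; Rose 1/45; Tessa 1/15; Winifred 1/15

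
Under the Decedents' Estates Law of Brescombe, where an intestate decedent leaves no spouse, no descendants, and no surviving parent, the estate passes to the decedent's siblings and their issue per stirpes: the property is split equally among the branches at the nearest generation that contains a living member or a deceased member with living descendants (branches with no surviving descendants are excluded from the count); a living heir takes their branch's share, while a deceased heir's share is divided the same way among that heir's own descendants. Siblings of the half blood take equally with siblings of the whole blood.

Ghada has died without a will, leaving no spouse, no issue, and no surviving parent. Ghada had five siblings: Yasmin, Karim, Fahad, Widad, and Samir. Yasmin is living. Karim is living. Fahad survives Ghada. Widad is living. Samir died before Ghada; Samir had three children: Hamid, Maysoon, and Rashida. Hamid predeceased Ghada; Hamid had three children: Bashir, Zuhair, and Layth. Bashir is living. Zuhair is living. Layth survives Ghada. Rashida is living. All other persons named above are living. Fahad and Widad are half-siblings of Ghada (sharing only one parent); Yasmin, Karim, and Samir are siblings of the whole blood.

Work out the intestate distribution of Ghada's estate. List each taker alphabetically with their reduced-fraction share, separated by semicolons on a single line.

No spouse, descendants, or parent survives, so the estate passes to Ghada's siblings per stirpes.
Half-blood and whole-blood siblings take equally under the stated rule.
The estate is divided into 5 equal shares of 1/5 among Yasmin, Karim, Fahad, Widad, Samir.
Yasmin is living and takes 1/5.
Karim is living and takes 1/5.
Fahad is living and takes 1/5.
Widad is living and takes 1/5.
Samir predeceased; the 1/5 allotted to Samir's branch passes to Samir's issue by representation.
The 1/5 is divided into 3 equal shares of 1/15 among Hamid, Maysoon, Rashida.
Hamid predeceased; the 1/15 allotted to Hamid's branch passes to Hamid's issue by representation.
The 1/15 is divided into 3 equal shares of 1/45 among Bashir, Zuhair, Layth.
Bashir is living and takes 1/45.
Zuhair is living and takes 1/45.
Layth is living and takes 1/45.
Maysoon is living and takes 1/15.
Rashida is living and takes 1/15.

Bashir 1/45; Fahad 1/5; Karim 1/5; Layth 1/45; Maysoon 1/15; Rashida 1/15; Widad 1/5; Yasmin 1/5; Zuhair 1/45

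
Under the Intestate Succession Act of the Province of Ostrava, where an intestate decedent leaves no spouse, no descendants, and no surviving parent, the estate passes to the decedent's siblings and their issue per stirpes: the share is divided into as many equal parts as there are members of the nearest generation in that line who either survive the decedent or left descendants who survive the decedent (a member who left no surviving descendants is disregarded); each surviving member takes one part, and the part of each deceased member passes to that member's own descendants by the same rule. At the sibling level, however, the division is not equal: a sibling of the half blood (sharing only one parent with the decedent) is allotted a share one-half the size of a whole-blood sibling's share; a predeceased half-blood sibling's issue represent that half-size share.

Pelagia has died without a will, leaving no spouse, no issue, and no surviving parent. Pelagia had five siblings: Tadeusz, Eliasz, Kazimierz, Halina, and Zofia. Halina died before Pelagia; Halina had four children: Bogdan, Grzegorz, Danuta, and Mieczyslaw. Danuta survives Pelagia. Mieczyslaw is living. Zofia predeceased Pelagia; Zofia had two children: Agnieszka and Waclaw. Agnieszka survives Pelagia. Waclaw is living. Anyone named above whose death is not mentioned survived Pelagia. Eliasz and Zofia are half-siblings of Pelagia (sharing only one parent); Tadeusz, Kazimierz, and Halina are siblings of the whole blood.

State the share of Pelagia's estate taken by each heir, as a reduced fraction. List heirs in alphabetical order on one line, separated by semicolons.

No spouse, descendants, or parent survives, so the estate passes to Pelagia's siblings per stirpes.
Half-blood siblings count for one-half the weight of whole-blood siblings at the initial division.
Dividing 1 in proportion to weights (total weight 4): Tadeusz (weight 1) → 1/4; Eliasz (weight 1/2) → 1/8; Kazimierz (weight 1) → 1/4; Halina (weight 1) → 1/4; Zofia (weight 1/2) → 1/8.
Tadeusz is living and takes 1/4.
Eliasz is living and takes 1/8.
Kazimierz is living and takes 1/4.
Halina predeceased; the 1/4 allotted to Halina's branch passes to Halina's issue by representation.
The 1/4 is divided into 4 equal shares of 1/16 among Bogdan, Grzegorz, Danuta, Mieczyslaw.
Bogdan is living and takes 1/16.
Grzegorz is living and takes 1/16.
Danuta is living and takes 1/16.
Mieczyslaw is living and takes 1/16.
Zofia predeceased; the 1/8 allotted to Zofia's branch passes to Zofia's issue by representation.
The 1/8 is divided into 2 equal shares of 1/16 among Agnieszka, Waclaw.
Agnieszka is living and takes 1/16.
Waclaw is living and takes 1/16.

Agnieszka 1/16; Bogdan 1/16; Danuta 1/16; Eliasz 1/8; Grzegorz 1/16; Kazimierz 1/4; Mieczyslaw 1/16; Tadeusz 1/4; Waclaw 1/16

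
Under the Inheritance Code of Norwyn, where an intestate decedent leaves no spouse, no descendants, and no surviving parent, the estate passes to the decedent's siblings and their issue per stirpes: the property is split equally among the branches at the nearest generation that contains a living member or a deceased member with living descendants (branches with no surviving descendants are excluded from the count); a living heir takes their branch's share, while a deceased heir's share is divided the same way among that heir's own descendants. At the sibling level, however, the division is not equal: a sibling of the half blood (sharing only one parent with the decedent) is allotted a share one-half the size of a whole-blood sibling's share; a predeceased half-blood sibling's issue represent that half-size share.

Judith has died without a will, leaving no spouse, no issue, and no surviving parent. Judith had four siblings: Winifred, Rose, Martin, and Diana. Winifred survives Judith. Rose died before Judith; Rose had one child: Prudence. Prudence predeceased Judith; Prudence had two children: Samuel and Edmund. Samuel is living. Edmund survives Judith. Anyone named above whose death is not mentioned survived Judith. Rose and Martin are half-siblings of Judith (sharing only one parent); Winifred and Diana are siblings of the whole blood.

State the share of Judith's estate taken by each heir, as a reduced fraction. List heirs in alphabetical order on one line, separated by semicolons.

No spouse, descendants, or parent survives, so the estate passes to Judith's siblings per stirpes.
Half-blood siblings count for one-half the weight of whole-blood siblings at the initial division.
Dividing 1 in proportion to weights (total weight 3): Winifred (weight 1) → 1/3; Rose (weight 1/2) → 1/6; Martin (weight 1/2) → 1/6; Diana (weight 1) → 1/3.
Winifred is living and takes 1/3.
Rose predeceased; the 1/6 allotted to Rose's branch passes to Rose's issue by representation.
Prudence's line is the sole branch at this level, so the full 1/6 passes to Prudence's issue by representation.
The 1/6 is divided into 2 equal shares of 1/12 among Samuel, Edmund.
Samuel is living and takes 1/12.
Edmund is living and takes 1/12.
Martin is living and takes 1/6.
Diana is living and takes 1/3.

Diana 1/3; Edmund 1/12; Martin 1/6; Samuel 1/12; Winifred 1/3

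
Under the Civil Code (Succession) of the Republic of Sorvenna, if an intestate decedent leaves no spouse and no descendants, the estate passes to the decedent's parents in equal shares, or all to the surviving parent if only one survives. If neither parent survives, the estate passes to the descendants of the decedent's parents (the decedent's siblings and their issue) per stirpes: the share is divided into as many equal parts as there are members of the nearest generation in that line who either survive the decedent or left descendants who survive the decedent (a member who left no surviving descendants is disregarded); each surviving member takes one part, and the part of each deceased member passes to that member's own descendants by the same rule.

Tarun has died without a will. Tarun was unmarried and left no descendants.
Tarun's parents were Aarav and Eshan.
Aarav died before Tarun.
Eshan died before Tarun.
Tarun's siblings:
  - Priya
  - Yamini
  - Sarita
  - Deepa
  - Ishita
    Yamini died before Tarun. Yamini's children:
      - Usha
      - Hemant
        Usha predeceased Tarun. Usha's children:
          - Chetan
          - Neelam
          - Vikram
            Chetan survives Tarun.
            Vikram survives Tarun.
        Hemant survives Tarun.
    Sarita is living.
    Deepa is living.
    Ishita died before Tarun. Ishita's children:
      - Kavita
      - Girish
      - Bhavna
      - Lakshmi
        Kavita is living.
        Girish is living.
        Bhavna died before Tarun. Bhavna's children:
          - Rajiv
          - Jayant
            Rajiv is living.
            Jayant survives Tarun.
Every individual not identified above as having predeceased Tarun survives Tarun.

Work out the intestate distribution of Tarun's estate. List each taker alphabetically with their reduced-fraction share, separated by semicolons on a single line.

Neither parent survives and there are no descendants, so the estate passes to Tarun's siblings and their issue per stirpes.
The estate is divided into 5 equal shares of 1/5 among Priya, Yamini, Sarita, Deepa, Ishita.
Priya is living and takes 1/5.
Yamini predeceased; the 1/5 allotted to Yamini's branch passes to Yamini's issue by representation.
The 1/5 is divided into 2 equal shares of 1/10 among Usha, Hemant.
Usha predeceased; the 1/10 allotted to Usha's branch passes to Usha's issue by representation.
The 1/10 is divided into 3 equal shares of 1/30 among Chetan, Neelam, Vikram.
Chetan is living and takes 1/30.
Neelam is living and takes 1/30.
Vikram is living and takes 1/30.
Hemant is living and takes 1/10.
Sarita is living and takes 1/5.
Deepa is living and takes 1/5.
Ishita predeceased; the 1/5 allotted to Ishita's branch passes to Ishita's issue by representation.
The 1/5 is divided into 4 equal shares of 1/20 among Kavita, Girish, Bhavna, Lakshmi.
Kavita is living and takes 1/20.
Girish is living and takes 1/20.
Bhavna predeceased; the 1/20 allotted to Bhavna's branch passes to Bhavna's issue by representation.
The 1/20 is divided into 2 equal shares of 1/40 among Rajiv, Jayant.
Rajiv is living and takes 1/40.
Jayant is living and takes 1/40.
Lakshmi is living and takes 1/20.

Chetan 1/30; Deepa 1/5; Girish 1/20; Hemant 1/10; Jayant 1/40; Kavita 1/20; Lakshmi 1/20; Neelam 1/30; Priya 1/5; Rajiv 1/40; Sarita 1/5; Vikram 1/30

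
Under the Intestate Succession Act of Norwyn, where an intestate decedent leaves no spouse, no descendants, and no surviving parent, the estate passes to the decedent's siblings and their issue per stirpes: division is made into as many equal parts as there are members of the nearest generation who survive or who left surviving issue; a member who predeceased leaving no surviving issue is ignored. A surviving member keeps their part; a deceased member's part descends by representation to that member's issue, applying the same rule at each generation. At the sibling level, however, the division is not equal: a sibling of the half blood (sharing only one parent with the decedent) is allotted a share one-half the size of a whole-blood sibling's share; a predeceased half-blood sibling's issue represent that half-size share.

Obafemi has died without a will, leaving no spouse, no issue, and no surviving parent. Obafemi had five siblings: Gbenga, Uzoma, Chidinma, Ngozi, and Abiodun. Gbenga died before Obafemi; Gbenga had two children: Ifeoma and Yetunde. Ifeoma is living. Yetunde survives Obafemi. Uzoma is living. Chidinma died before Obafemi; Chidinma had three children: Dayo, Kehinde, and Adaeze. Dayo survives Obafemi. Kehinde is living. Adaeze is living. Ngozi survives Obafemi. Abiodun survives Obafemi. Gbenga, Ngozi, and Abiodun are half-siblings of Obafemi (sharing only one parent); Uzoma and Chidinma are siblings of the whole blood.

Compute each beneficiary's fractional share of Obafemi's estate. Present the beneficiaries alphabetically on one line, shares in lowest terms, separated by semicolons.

Abiodun 1/7; Adaeze 2/21; Dayo 2/21; Ifeoma 1/14; Kehinde 2/21; Ngozi 1/7; Uzoma 2/7; Yetunde 1/14

No spouse, descendants, or parent survives, so the estate passes to Obafemi's siblings per stirpes.
Half-blood siblings count for one-half the weight of whole-blood siblings at the initial division.
Dividing 1 in proportion to weights (total weight 7/2): Gbenga (weight 1/2) → 1/7; Uzoma (weight 1) → 2/7; Chidinma (weight 1) → 2/7; Ngozi (weight 1/2) → 1/7; Abiodun (weight 1/2) → 1/7.
Gbenga predeceased; the 1/7 allotted to Gbenga's branch passes to Gbenga's issue by representation.
The 1/7 is divided into 2 equal shares of 1/14 among Ifeoma, Yetunde.
Ifeoma is living and takes 1/14.
Yetunde is living and takes 1/14.
Uzoma is living and takes 2/7.
Chidinma predeceased; the 2/7 allotted to Chidinma's branch passes to Chidinma's issue by representation.
The 2/7 is divided into 3 equal shares of 2/21 among Dayo, Kehinde, Adaeze.
Dayo is living and takes 2/21.
Kehinde is living and takes 2/21.
Adaeze is living and takes 2/21.
Ngozi is living and takes 1/7.
Abiodun is living and takes 1/7.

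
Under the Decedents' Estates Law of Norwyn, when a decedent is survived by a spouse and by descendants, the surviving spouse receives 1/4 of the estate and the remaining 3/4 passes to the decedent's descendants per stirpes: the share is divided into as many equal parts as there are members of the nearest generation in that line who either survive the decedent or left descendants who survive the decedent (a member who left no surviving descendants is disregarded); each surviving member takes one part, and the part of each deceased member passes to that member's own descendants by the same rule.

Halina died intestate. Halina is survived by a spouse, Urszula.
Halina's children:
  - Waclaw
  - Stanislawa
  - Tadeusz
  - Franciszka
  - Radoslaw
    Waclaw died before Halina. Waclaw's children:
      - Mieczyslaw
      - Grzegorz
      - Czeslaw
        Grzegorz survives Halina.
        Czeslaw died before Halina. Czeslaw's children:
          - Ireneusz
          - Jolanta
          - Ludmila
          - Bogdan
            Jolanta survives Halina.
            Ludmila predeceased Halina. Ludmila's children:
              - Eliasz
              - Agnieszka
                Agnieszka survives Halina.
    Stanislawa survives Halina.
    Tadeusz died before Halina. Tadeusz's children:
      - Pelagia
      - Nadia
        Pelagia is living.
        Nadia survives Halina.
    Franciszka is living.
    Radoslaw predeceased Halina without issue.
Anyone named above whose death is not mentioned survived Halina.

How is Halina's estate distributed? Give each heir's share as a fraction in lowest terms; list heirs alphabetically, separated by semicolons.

Urszula, as surviving spouse, takes 1/4.
The remaining 3/4 passes to Halina's descendants per stirpes.
Radoslaw left no surviving issue, so that branch lapses and is disregarded.
The 3/4 is divided into 4 equal shares of 3/16 among Waclaw, Stanislawa, Tadeusz, Franciszka.
Waclaw predeceased; the 3/16 allotted to Waclaw's branch passes to Waclaw's issue by representation.
The 3/16 is divided into 3 equal shares of 1/16 among Mieczyslaw, Grzegorz, Czeslaw.
Mieczyslaw is living and takes 1/16.
Grzegorz is living and takes 1/16.
Czeslaw predeceased; the 1/16 allotted to Czeslaw's branch passes to Czeslaw's issue by representation.
The 1/16 is divided into 4 equal shares of 1/64 among Ireneusz, Jolanta, Ludmila, Bogdan.
Ireneusz is living and takes 1/64.
Jolanta is living and takes 1/64.
Ludmila predeceased; the 1/64 allotted to Ludmila's branch passes to Ludmila's issue by representation.
The 1/64 is divided into 2 equal shares of 1/128 among Eliasz, Agnieszka.
Eliasz is living and takes 1/128.
Agnieszka is living and takes 1/128.
Bogdan is living and takes 1/64.
Stanislawa is living and takes 3/16.
Tadeusz predeceased; the 3/16 allotted to Tadeusz's branch passes to Tadeusz's issue by representation.
The 3/16 is divided into 2 equal shares of 3/32 among Pelagia, Nadia.
Pelagia is living and takes 3/32.
Nadia is living and takes 3/32.
Franciszka is living and takes 3/16.

Agnieszka 1/128; Bogdan 1/64; Eliasz 1/128; Franciszka 3/16; Grzegorz 1/16; Ireneusz 1/64; Jolanta 1/64; Mieczyslaw 1/16; Nadia 3/32; Pelagia 3/32; Stanislawa 3/16; Urszula 1/4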